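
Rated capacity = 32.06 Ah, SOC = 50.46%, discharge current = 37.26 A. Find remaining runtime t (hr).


Step 1: remaining = SOC/100 * C_total = 50.46/100 * 32.06 = 16.177 Ah
Step 2: t = remaining / I = 16.177 / 37.26 = 0.4342 hr

0.4342 hr


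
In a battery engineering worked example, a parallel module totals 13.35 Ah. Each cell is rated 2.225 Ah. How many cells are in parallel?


n = C_total / C_cell = 13.35 / 2.225 = 6

6


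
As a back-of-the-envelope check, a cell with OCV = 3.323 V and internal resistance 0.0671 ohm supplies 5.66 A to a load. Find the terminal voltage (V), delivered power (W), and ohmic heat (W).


Step 1: V_terminal = OCV - I*R = 3.323 - 5.66 * 0.0671 = 2.9432 V
Step 2: P_out = V_terminal * I = 2.9432 * 5.66 = 16.66 W
Step 3: Q = I^2 * R = 5.66^2 * 0.0671 = 2.150 W

V=2.9432 V, P=16.66 W, Q=2.150 W


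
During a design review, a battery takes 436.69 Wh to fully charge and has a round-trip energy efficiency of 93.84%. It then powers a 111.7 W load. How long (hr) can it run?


Step 1: E_discharge = eta/100 * E_charge = 93.84/100 * 436.69 = 409.79 Wh
Step 2: t = E_discharge / P = 409.79 / 111.7 = 3.669 hr

3.669 hr


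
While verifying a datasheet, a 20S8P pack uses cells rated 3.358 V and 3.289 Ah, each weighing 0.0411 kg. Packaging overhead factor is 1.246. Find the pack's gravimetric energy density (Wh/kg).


Step 1: V_pack = 20 * 3.358 = 67.16 V
Step 2: C_pack = 8 * 3.289 = 26.312 Ah
Step 3: E_pack = V_pack * C_pack = 67.16 * 26.312 = 1767.1 Wh
Step 4: m_pack = 20 * 8 * 0.0411 * 1.246 = 8.1937 kg
Step 5: ED = E_pack / m_pack = 1767.1 / 8.1937 = 215.7 Wh/kg

215.7 Wh/kg


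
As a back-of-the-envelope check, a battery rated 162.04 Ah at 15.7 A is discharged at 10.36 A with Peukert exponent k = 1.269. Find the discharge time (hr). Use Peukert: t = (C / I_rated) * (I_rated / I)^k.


t_rated = C / I_rated = 162.04 / 15.7 = 10.321 hr
(I_rated/I)^k = (1.5154)^1.269 = 1.6947
t = t_rated * (I_rated/I)^k = 10.321 * 1.6947 = 17.49 hr

17.49 hr


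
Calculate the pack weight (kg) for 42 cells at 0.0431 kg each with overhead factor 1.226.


m_pack = n * m_cell * overhead = 42 * 0.0431 * 1.226 = 2.219 kg

2.219 kg


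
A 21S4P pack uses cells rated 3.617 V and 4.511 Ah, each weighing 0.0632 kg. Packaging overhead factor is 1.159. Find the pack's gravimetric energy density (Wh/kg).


Step 1: V_pack = 21 * 3.617 = 75.957 V
Step 2: C_pack = 4 * 4.511 = 18.044 Ah
Step 3: E_pack = V_pack * C_pack = 75.957 * 18.044 = 1370.6 Wh
Step 4: m_pack = 21 * 4 * 0.0632 * 1.159 = 6.1529 kg
Step 5: ED = E_pack / m_pack = 1370.6 / 6.1529 = 222.8 Wh/kg

222.8 Wh/kg


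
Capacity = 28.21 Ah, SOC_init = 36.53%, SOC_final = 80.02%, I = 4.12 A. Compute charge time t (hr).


Step 1: dSOC = 80.02% - 36.53% = 43.49%
Step 2: delta_Ah = 28.21 * 43.49 / 100 = 12.269 Ah
Step 3: t = 12.269 / 4.12 = 2.978 hr

2.978 hr


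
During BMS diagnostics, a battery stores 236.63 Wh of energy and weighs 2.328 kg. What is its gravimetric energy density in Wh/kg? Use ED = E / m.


Specific energy = 236.63 Wh / 2.328 kg = 101.6 Wh/kg

101.6 Wh/kg


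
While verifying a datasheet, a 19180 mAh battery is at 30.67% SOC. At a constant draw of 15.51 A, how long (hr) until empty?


Convert: C_total = 19180 mAh = 19.18 Ah
Step 1: remaining = SOC/100 * C_total = 30.67/100 * 19.18 = 5.8825 Ah
Step 2: t = remaining / I = 5.8825 / 15.51 = 0.3793 hr

0.3793 hr


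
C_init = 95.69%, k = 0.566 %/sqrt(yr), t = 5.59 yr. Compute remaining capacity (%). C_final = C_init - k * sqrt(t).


sqrt(t) = sqrt(5.59) = 2.3643
C_final = 95.69 - 0.566 * 2.3643 = 94.35%

94.35%


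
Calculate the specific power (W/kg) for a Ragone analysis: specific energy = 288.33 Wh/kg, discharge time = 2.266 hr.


Specific power = 288.33 Wh/kg / 2.266 hr = 127.2 W/kg

127.2 W/kg


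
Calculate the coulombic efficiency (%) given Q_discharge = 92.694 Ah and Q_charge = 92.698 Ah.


Coulombic efficiency = 92.694/92.698 * 100% = 100.0%

100.0%


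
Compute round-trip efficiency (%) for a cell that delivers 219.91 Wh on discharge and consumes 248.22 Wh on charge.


eta_e = E_dis / E_chg * 100 = 219.91 / 248.22 * 100 = 88.59%

88.59%


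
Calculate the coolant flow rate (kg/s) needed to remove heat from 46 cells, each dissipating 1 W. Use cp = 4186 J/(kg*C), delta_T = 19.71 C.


Q_total = 46 * 1 = 46 W
m_dot = Q_total / (cp * dT) = 46 / (4186 * 19.71) = 5.575e-04 kg/s

5.575e-04 kg/s


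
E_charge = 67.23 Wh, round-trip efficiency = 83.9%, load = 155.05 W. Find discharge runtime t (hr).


Step 1: E_discharge = eta/100 * E_charge = 83.9/100 * 67.23 = 56.406 Wh
Step 2: t = E_discharge / P = 56.406 / 155.05 = 0.3638 hr

0.3638 hr


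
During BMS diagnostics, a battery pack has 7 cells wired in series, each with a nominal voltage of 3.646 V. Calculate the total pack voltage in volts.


Series voltages add: 7 * 3.646 V = 25.522 V

25.522 V


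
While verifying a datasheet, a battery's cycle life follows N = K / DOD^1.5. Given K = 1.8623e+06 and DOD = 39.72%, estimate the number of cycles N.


DOD^1.5 = 250.33
N = K / DOD^1.5 = 1.8623e+06 / 250.33 = 7439

7439 cycles


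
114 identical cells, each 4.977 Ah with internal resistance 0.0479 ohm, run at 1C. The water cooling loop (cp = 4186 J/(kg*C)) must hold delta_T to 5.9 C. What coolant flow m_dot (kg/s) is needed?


Step 1: I = 1 * 4.977 = 4.977 A
Step 2: Q_cell = I^2 * R = 4.977^2 * 0.0479 = 1.1865 W
Step 3: Q_total = 114 * 1.1865 = 135.26 W
Step 4: m_dot = Q_total / (cp * dT) = 135.26 / (4186 * 5.9) = 0.005477 kg/s

0.005477 kg/s


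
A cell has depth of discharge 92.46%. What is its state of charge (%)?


SOC = 100 - DOD = 100 - 92.46 = 7.54%

7.54%


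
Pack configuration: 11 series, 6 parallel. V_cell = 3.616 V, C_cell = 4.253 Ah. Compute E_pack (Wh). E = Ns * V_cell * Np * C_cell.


V_pack = 11 * 3.616 = 39.776 V
C_pack = 6 * 4.253 = 25.518 Ah
E = V_pack * C_pack = 39.776 * 25.518 = 1015 Wh

1015 Wh


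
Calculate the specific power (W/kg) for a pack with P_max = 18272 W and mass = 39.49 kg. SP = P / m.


Specific power = 18272 W / 39.49 kg = 462.7 W/kg

462.7 W/kg


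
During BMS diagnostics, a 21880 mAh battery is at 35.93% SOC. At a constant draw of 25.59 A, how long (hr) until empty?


Convert: C_total = 21880 mAh = 21.88 Ah
Step 1: remaining = SOC/100 * C_total = 35.93/100 * 21.88 = 7.8615 Ah
Step 2: t = remaining / I = 7.8615 / 25.59 = 0.3072 hr

0.3072 hr


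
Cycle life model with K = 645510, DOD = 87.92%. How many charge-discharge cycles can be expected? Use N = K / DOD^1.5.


DOD^1.5 = 824.39
N = K / DOD^1.5 = 645510 / 824.39 = 783.0

783.0 cycles


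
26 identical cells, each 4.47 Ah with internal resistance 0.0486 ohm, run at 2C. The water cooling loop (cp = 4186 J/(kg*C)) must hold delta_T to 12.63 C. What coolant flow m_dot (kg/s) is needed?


Step 1: I = 2 * 4.47 = 8.94 A
Step 2: Q_cell = I^2 * R = 8.94^2 * 0.0486 = 3.8843 W
Step 3: Q_total = 26 * 3.8843 = 100.99 W
Step 4: m_dot = Q_total / (cp * dT) = 100.99 / (4186 * 12.63) = 0.001910 kg/s

0.001910 kg/s


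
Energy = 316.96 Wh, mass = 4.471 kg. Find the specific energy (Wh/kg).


ED = E / m = 316.96 / 4.471 = 70.89 Wh/kg

70.89 Wh/kg


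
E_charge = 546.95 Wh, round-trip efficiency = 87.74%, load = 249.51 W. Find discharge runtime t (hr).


Step 1: E_discharge = eta/100 * E_charge = 87.74/100 * 546.95 = 479.89 Wh
Step 2: t = E_discharge / P = 479.89 / 249.51 = 1.923 hr

1.923 hr


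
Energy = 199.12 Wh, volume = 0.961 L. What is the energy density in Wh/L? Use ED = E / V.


Volumetric ED = 199.12 Wh / 0.961 L = 207.2 Wh/L

207.2 Wh/L


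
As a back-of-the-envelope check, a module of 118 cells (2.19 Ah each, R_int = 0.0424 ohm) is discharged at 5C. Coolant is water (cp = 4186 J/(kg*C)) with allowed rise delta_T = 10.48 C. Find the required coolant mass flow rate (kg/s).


Step 1: I = 5 * 2.19 = 10.95 A
Step 2: Q_cell = I^2 * R = 10.95^2 * 0.0424 = 5.0839 W
Step 3: Q_total = 118 * 5.0839 = 599.9 W
Step 4: m_dot = Q_total / (cp * dT) = 599.9 / (4186 * 10.48) = 0.01367 kg/s

0.01367 kg/s


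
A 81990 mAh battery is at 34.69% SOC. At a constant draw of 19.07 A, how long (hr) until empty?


Convert: C_total = 81990 mAh = 81.99 Ah
Step 1: remaining = SOC/100 * C_total = 34.69/100 * 81.99 = 28.442 Ah
Step 2: t = remaining / I = 28.442 / 19.07 = 1.491 hr

1.491 hr


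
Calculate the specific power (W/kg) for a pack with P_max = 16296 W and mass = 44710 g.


Convert: m = 44710 g = 44.71 kg
SP = P / m = 16296 / 44.71 = 364.5 W/kg

364.5 W/kg


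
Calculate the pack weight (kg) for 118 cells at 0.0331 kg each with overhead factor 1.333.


m_pack = n * m_cell * overhead = 118 * 0.0331 * 1.333 = 5.206 kg

5.206 kg


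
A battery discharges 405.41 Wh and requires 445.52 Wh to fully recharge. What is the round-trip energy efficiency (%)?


eta_e = E_dis / E_chg * 100 = 405.41 / 445.52 * 100 = 91.00%

91.00%


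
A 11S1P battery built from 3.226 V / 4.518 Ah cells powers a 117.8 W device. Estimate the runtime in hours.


Step 1: E_pack = Ns * V_cell * Np * C_cell = 11 * 3.226 * 1 * 4.518 = 160.33 Wh
Step 2: t = E_pack / P = 160.33 / 117.8 = 1.361 hr

1.361 hr


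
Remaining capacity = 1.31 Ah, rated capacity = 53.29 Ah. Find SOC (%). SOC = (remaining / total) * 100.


SOC = (remaining / total) * 100 = (1.31 / 53.29) * 100 = 2.458%

2.458%


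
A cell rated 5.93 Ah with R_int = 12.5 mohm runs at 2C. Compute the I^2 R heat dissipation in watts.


Convert: R = 12.5 mohm = 0.0125 ohm
Step 1: I = C_rate * capacity = 2 * 5.93 = 11.86 A
Step 2: Q = I^2 * R = 11.86^2 * 0.0125 = 140.66 * 0.0125 = 1.758 W

1.758 W


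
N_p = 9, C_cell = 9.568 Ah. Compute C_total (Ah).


C_total = 9 * 9.568 = 86.112 Ah

86.112 Ah


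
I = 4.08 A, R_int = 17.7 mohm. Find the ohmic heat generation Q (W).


Convert: R = 17.7 mohm = 0.0177 ohm
Q = I^2 * R = 4.08^2 * 0.0177 = 0.2946 W

0.2946 W


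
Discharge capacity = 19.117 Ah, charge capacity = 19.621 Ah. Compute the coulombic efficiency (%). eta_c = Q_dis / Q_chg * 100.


eta_c = Q_dis / Q_chg * 100 = 19.117 / 19.621 * 100 = 97.43%

97.43%


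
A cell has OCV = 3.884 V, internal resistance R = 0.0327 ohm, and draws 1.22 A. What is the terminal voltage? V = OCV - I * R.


IR drop = 1.22 * 0.0327 = 0.039894 V
V = 3.884 - 0.039894 = 3.844 V

3.844 V


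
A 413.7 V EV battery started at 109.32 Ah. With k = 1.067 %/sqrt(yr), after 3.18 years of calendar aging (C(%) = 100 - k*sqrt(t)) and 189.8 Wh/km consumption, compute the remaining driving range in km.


Step 1: capacity retention = 100 - 1.067 * sqrt(3.18) = 100 - 1.067 * 1.7833 = 98.097%
Step 2: C_now = 109.32 * 98.097/100 = 107.24 Ah
Step 3: E_pack = V * C_now = 413.7 * 107.24 = 44365 Wh
Step 4: range = E_pack / consumption = 44365 / 189.8 = 233.7 km

233.7 km


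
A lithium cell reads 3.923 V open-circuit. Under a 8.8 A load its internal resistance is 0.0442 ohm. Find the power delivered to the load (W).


Step 1: V_terminal = OCV - I*R = 3.923 - 8.8 * 0.0442 = 3.534 V
Step 2: P_out = V_terminal * I = 3.534 * 8.8 = 31.10 W

31.10 W


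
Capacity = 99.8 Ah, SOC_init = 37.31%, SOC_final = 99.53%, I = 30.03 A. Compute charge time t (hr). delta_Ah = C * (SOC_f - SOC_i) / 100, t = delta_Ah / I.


Step 1: dSOC = 99.53% - 37.31% = 62.22%
Step 2: delta_Ah = 99.8 * 62.22 / 100 = 62.096 Ah
Step 3: t = 62.096 / 30.03 = 2.068 hr

2.068 hr


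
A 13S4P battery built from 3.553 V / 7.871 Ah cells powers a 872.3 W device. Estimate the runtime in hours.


Step 1: E_pack = Ns * V_cell * Np * C_cell = 13 * 3.553 * 4 * 7.871 = 1454.2 Wh
Step 2: t = E_pack / P = 1454.2 / 872.3 = 1.667 hr

1.667 hr


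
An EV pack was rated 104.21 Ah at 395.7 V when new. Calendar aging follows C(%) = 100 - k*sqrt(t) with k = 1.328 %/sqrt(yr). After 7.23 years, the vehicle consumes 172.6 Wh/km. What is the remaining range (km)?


Step 1: capacity retention = 100 - 1.328 * sqrt(7.23) = 100 - 1.328 * 2.6889 = 96.429%
Step 2: C_now = 104.21 * 96.429/100 = 100.49 Ah
Step 3: E_pack = V * C_now = 395.7 * 100.49 = 39764 Wh
Step 4: range = E_pack / consumption = 39764 / 172.6 = 230.4 km

230.4 km


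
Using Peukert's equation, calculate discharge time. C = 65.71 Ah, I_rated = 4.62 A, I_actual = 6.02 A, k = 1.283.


Step 1: t_rated = C / I_rated = 65.71 / 4.62 = 14.223 hr
Step 2: ratio = 4.62 / 6.02 = 0.76744
Step 3: ratio^k = 0.76744^1.283 = 0.71205
Step 4: t = t_rated * ratio^k = 14.223 * 0.71205 = 10.13 hr

10.13 hr


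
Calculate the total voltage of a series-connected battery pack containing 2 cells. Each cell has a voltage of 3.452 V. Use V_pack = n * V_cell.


With 2 cells in series at 3.452 V each, V_pack = 6.904 V

6.904 V


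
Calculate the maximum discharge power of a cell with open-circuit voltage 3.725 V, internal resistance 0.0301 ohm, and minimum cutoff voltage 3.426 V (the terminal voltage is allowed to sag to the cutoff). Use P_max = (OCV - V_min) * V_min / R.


P_max = (OCV - V_min) * V_min / R = (3.725 - 3.426) * 3.426 / 0.0301 = 0.299 * 3.426 / 0.0301 = 34.03 W

34.03 W


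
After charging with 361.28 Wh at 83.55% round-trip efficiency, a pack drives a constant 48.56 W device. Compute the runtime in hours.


Step 1: E_discharge = eta/100 * E_charge = 83.55/100 * 361.28 = 301.85 Wh
Step 2: t = E_discharge / P = 301.85 / 48.56 = 6.216 hr

6.216 hr


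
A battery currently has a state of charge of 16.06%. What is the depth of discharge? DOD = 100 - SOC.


DOD = 100 - SOC = 100 - 16.06 = 83.94%

83.94%


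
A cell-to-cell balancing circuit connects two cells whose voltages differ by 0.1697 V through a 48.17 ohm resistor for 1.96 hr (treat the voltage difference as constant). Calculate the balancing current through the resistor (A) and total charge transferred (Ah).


I_bal = dV / R = 0.1697 / 48.17 = 0.0035229 A
Q = I_bal * t = 0.0035229 * 1.96 = 0.006905 Ah

I=0.0035229 A, Q=0.006905 Ah


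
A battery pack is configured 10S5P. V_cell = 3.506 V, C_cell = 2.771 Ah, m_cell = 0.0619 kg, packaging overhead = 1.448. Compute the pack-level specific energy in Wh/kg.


Step 1: V_pack = 10 * 3.506 = 35.06 V
Step 2: C_pack = 5 * 2.771 = 13.855 Ah
Step 3: E_pack = V_pack * C_pack = 35.06 * 13.855 = 485.76 Wh
Step 4: m_pack = 10 * 5 * 0.0619 * 1.448 = 4.4816 kg
Step 5: ED = E_pack / m_pack = 485.76 / 4.4816 = 108.4 Wh/kg

108.4 Wh/kg


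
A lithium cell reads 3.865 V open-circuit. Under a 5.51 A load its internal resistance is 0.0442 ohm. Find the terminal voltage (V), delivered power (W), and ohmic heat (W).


Step 1: V_terminal = OCV - I*R = 3.865 - 5.51 * 0.0442 = 3.6215 V
Step 2: P_out = V_terminal * I = 3.6215 * 5.51 = 19.95 W
Step 3: Q = I^2 * R = 5.51^2 * 0.0442 = 1.342 W

V=3.6215 V, P=19.95 W, Q=1.342 W


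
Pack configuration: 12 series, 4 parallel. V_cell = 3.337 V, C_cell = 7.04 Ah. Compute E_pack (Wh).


V_pack = 12 * 3.337 = 40.044 V
C_pack = 4 * 7.04 = 28.16 Ah
E = V_pack * C_pack = 40.044 * 28.16 = 1128 Wh

1128 Wh


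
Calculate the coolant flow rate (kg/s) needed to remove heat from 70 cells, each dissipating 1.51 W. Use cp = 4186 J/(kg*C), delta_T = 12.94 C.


Q_total = 70 * 1.51 = 105.7 W
m_dot = Q_total / (cp * dT) = 105.7 / (4186 * 12.94) = 0.001951 kg/s

0.001951 kg/s


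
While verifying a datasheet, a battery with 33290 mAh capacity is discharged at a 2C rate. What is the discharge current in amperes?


Convert: capacity = 33290 mAh = 33.29 Ah
At 2C: I = 2 * 33.29 Ah = 66.58 A

66.58 A


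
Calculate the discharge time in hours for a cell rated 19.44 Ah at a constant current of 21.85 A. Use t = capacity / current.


t = capacity / current = 19.44 / 21.85 = 0.8897 hr

0.8897 hr


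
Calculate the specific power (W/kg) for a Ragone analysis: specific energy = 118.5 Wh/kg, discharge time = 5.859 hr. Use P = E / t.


Specific power = 118.5 Wh/kg / 5.859 hr = 20.23 W/kg

20.23 W/kg


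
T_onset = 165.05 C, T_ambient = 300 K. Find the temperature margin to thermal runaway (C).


Convert: T_ambient = 300 K = 26.85 C
margin = 165.05 - 26.85 = 138.2 C

138.2 C


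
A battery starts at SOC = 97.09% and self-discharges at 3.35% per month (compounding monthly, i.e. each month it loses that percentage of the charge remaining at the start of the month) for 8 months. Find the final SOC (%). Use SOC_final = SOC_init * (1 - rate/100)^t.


decay = (1 - 3.35/100)^8 = 0.7614
SOC_final = 97.09 * 0.7614 = 73.92%

73.92%


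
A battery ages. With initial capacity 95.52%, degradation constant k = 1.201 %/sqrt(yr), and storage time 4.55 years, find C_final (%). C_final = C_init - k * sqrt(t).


Step 1: sqrt(4.55 yr) = 2.1331
Step 2: drop = 1.201 * 2.1331 = 2.5619
Step 3: C_final = 95.52 - 2.5619 = 92.96%

92.96%


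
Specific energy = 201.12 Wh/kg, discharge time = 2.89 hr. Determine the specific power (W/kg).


Specific power = 201.12 Wh/kg / 2.89 hr = 69.59 W/kg

69.59 W/kg


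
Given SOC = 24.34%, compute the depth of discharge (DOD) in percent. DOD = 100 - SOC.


Complement of SOC: DOD = 100% - 24.34% = 75.66%

75.66%


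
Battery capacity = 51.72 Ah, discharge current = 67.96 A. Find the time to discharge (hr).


Runtime = 51.72 Ah / 67.96 A = 0.7610 hr

0.7610 hr


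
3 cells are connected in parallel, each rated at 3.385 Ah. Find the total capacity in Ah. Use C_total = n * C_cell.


C_total = 3 * 3.385 = 10.155 Ah

10.155 Ah


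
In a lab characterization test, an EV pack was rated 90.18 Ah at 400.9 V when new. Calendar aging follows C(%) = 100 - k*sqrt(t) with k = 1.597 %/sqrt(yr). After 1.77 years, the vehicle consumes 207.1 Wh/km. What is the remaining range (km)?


Step 1: capacity retention = 100 - 1.597 * sqrt(1.77) = 100 - 1.597 * 1.3304 = 97.875%
Step 2: C_now = 90.18 * 97.875/100 = 88.264 Ah
Step 3: E_pack = V * C_now = 400.9 * 88.264 = 35385 Wh
Step 4: range = E_pack / consumption = 35385 / 207.1 = 170.9 km

170.9 km


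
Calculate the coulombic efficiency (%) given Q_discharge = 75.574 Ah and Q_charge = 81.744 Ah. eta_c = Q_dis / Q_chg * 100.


eta_c = Q_dis / Q_chg * 100 = 75.574 / 81.744 * 100 = 92.45%

92.45%


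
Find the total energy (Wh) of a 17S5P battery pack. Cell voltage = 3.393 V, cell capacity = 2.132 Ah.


E = Ns * Vcell * Np * Ccell = 17 * 3.393 * 5 * 2.132 = 614.9 Wh

614.9 Wh


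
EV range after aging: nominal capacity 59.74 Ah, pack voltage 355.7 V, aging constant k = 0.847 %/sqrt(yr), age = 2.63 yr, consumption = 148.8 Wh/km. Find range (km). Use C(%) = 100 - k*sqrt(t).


Step 1: capacity retention = 100 - 0.847 * sqrt(2.63) = 100 - 0.847 * 1.6217 = 98.626%
Step 2: C_now = 59.74 * 98.626/100 = 58.919 Ah
Step 3: E_pack = V * C_now = 355.7 * 58.919 = 20957 Wh
Step 4: range = E_pack / consumption = 20957 / 148.8 = 140.8 km

140.8 km


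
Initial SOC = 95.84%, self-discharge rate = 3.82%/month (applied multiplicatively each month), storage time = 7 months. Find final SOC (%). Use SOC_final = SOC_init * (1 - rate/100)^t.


decay = (1 - 3.82/100)^7 = 0.76137
SOC_final = 95.84 * 0.76137 = 72.97%

72.97%


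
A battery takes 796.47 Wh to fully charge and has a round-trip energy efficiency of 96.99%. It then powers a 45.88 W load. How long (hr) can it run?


Step 1: E_discharge = eta/100 * E_charge = 96.99/100 * 796.47 = 772.5 Wh
Step 2: t = E_discharge / P = 772.5 / 45.88 = 16.84 hr

16.84 hr


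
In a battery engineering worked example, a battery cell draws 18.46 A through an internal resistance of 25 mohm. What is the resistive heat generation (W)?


Convert: R = 25 mohm = 0.025 ohm
I^2 = 340.77
Q = 340.77 * 0.025 = 8.519 W

8.519 W


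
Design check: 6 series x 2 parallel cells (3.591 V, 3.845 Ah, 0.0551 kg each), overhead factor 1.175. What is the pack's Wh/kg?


Step 1: V_pack = 6 * 3.591 = 21.546 V
Step 2: C_pack = 2 * 3.845 = 7.69 Ah
Step 3: E_pack = V_pack * C_pack = 21.546 * 7.69 = 165.69 Wh
Step 4: m_pack = 6 * 2 * 0.0551 * 1.175 = 0.77691 kg
Step 5: ED = E_pack / m_pack = 165.69 / 0.77691 = 213.3 Wh/kg

213.3 Wh/kg


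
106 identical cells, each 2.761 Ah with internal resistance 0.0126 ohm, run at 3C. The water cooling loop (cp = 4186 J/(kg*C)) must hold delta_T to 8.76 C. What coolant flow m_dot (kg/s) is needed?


Step 1: I = 3 * 2.761 = 8.283 A
Step 2: Q_cell = I^2 * R = 8.283^2 * 0.0126 = 0.86446 W
Step 3: Q_total = 106 * 0.86446 = 91.633 W
Step 4: m_dot = Q_total / (cp * dT) = 91.633 / (4186 * 8.76) = 0.002499 kg/s

0.002499 kg/s


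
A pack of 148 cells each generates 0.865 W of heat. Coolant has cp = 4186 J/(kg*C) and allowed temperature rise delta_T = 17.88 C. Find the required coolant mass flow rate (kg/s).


Q_total = 148 * 0.865 = 128.02 W
m_dot = Q_total / (cp * dT) = 128.02 / (4186 * 17.88) = 0.001710 kg/s

0.001710 kg/s


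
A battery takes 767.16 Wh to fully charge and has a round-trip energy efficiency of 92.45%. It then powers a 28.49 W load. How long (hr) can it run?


Step 1: E_discharge = eta/100 * E_charge = 92.45/100 * 767.16 = 709.24 Wh
Step 2: t = E_discharge / P = 709.24 / 28.49 = 24.89 hr

24.89 hr


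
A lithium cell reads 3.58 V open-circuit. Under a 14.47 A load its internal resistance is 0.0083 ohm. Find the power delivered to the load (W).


Step 1: V_terminal = OCV - I*R = 3.58 - 14.47 * 0.0083 = 3.4599 V
Step 2: P_out = V_terminal * I = 3.4599 * 14.47 = 50.06 W

50.06 W


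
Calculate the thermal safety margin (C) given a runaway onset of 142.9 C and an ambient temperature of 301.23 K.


Convert: T_ambient = 301.23 K = 28.08 C
margin = 142.9 - 28.08 = 114.82 C

114.82 C


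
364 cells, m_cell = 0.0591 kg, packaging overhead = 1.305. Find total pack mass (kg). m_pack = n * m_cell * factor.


m_pack = n * m_cell * overhead = 364 * 0.0591 * 1.305 = 28.07 kg

28.07 kg


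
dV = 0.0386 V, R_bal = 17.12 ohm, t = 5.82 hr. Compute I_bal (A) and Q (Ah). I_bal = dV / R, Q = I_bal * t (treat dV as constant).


First, Ohm's law: I_bal = 0.0386 V / 17.12 ohm = 0.0022547 A
Then Q = I * t = 0.0022547 A * 5.82 hr = 0.01312 Ah

I=0.0022547 A, Q=0.01312 Ah


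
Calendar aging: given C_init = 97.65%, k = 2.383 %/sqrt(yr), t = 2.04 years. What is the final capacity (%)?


Step 1: sqrt(2.04 yr) = 1.4283
Step 2: drop = 2.383 * 1.4283 = 3.4036
Step 3: C_final = 97.65 - 3.4036 = 94.25%

94.25%


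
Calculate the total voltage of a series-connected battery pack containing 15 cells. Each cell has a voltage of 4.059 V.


V_pack = n * V_cell = 15 * 4.059 = 60.885 V

60.885 V


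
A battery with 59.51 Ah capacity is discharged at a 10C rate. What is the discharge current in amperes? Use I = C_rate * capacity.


At 10C: I = 10 * 59.51 Ah = 595.1 A

595.1 A


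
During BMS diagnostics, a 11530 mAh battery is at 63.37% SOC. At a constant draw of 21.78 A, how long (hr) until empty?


Convert: C_total = 11530 mAh = 11.53 Ah
Step 1: remaining = SOC/100 * C_total = 63.37/100 * 11.53 = 7.3066 Ah
Step 2: t = remaining / I = 7.3066 / 21.78 = 0.3355 hr

0.3355 hr


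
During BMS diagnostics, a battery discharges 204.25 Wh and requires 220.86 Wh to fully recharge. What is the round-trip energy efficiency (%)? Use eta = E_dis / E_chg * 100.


Round-trip efficiency = 204.25/220.86 * 100% = 92.48%

92.48%


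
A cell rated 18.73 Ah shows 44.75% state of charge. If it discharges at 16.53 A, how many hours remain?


Step 1: remaining = SOC/100 * C_total = 44.75/100 * 18.73 = 8.3817 Ah
Step 2: t = remaining / I = 8.3817 / 16.53 = 0.5071 hr

0.5071 hr


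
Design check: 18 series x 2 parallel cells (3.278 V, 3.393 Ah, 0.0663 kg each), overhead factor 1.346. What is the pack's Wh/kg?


Step 1: V_pack = 18 * 3.278 = 59.004 V
Step 2: C_pack = 2 * 3.393 = 6.786 Ah
Step 3: E_pack = V_pack * C_pack = 59.004 * 6.786 = 400.4 Wh
Step 4: m_pack = 18 * 2 * 0.0663 * 1.346 = 3.2126 kg
Step 5: ED = E_pack / m_pack = 400.4 / 3.2126 = 124.6 Wh/kg

124.6 Wh/kg


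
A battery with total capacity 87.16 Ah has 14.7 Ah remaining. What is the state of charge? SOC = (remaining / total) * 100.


SOC% = 14.7 / 87.16 * 100 = 16.87%

16.87%


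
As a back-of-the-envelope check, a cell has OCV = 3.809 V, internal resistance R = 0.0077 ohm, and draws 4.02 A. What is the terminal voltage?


V = OCV - I*R = 3.809 - 4.02 * 0.0077 = 3.778 V

3.778 V


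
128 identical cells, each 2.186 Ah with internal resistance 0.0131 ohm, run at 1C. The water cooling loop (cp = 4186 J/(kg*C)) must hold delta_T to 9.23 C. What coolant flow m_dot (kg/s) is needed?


Step 1: I = 1 * 2.186 = 2.186 A
Step 2: Q_cell = I^2 * R = 2.186^2 * 0.0131 = 0.0626 W
Step 3: Q_total = 128 * 0.0626 = 8.0128 W
Step 4: m_dot = Q_total / (cp * dT) = 8.0128 / (4186 * 9.23) = 2.074e-04 kg/s

2.074e-04 kg/s


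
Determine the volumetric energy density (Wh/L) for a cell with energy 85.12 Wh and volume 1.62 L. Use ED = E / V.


Volumetric ED = 85.12 Wh / 1.62 L = 52.54 Wh/L

52.54 Wh/L


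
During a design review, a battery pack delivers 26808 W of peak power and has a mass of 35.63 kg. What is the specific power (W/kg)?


SP = P / m = 26808 / 35.63 = 752.4 W/kg

752.4 W/kg


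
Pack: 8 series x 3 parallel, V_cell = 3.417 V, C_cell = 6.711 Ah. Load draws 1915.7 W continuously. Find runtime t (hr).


Step 1: E_pack = Ns * V_cell * Np * C_cell = 8 * 3.417 * 3 * 6.711 = 550.36 Wh
Step 2: t = E_pack / P = 550.36 / 1915.7 = 0.2873 hr

0.2873 hr


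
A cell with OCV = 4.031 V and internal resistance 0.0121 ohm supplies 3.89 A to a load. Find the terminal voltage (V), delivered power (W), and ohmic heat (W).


Step 1: V_terminal = OCV - I*R = 4.031 - 3.89 * 0.0121 = 3.9839 V
Step 2: P_out = V_terminal * I = 3.9839 * 3.89 = 15.50 W
Step 3: Q = I^2 * R = 3.89^2 * 0.0121 = 0.1831 W

V=3.9839 V, P=15.50 W, Q=0.1831 W


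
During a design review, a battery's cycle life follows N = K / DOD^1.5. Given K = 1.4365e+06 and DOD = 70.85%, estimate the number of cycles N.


Step 1: DOD^1.5 = 70.85^1.5 = 596.36
Step 2: N = 1.4365e+06 / 596.36 = 2409 cycles

2409 cycles


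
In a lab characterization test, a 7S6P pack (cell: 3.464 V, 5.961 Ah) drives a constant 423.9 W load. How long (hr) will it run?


Step 1: E_pack = Ns * V_cell * Np * C_cell = 7 * 3.464 * 6 * 5.961 = 867.25 Wh
Step 2: t = E_pack / P = 867.25 / 423.9 = 2.046 hr

2.046 hr


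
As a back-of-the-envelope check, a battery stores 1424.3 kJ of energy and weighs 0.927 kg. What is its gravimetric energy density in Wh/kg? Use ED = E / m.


Convert: E = 1424.3 kJ = 395.64 Wh
ED = E / m = 395.64 / 0.927 = 426.8 Wh/kg

426.8 Wh/kg


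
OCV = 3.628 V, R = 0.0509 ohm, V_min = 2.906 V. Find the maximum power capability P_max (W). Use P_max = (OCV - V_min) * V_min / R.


P_max = (OCV - V_min) * V_min / R = (3.628 - 2.906) * 2.906 / 0.0509 = 0.722 * 2.906 / 0.0509 = 41.22 W

41.22 W


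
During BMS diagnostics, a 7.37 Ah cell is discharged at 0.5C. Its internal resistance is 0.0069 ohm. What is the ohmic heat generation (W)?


Step 1: I = C_rate * capacity = 0.5 * 7.37 = 3.685 A
Step 2: Q = I^2 * R = 3.685^2 * 0.0069 = 13.579 * 0.0069 = 0.09370 W

0.09370 W


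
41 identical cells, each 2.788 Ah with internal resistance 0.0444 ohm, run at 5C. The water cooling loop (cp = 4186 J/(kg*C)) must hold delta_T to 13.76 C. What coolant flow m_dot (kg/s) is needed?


Step 1: I = 5 * 2.788 = 13.94 A
Step 2: Q_cell = I^2 * R = 13.94^2 * 0.0444 = 8.628 W
Step 3: Q_total = 41 * 8.628 = 353.75 W
Step 4: m_dot = Q_total / (cp * dT) = 353.75 / (4186 * 13.76) = 0.006142 kg/s

0.006142 kg/s


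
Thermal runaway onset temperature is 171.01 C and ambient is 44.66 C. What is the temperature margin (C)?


Safety margin = 171.01 C - 44.66 C = 126.35 C

126.35 C


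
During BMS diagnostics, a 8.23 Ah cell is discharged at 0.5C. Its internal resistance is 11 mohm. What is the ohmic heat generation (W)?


Convert: R = 11 mohm = 0.011 ohm
Step 1: I = C_rate * capacity = 0.5 * 8.23 = 4.115 A
Step 2: Q = I^2 * R = 4.115^2 * 0.011 = 16.933 * 0.011 = 0.1863 W

0.1863 W


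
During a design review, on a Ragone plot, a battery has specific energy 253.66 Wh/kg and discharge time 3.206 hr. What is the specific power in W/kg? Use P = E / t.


P_specific = E / t = 253.66 / 3.206 = 79.12 W/kg

79.12 W/kg


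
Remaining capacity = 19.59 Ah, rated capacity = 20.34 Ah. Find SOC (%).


SOC% = 19.59 / 20.34 * 100 = 96.31%

96.31%


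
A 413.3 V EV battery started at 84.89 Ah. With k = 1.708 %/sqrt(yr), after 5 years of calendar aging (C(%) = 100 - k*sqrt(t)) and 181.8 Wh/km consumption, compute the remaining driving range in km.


Step 1: capacity retention = 100 - 1.708 * sqrt(5) = 100 - 1.708 * 2.2361 = 96.181%
Step 2: C_now = 84.89 * 96.181/100 = 81.648 Ah
Step 3: E_pack = V * C_now = 413.3 * 81.648 = 33745 Wh
Step 4: range = E_pack / consumption = 33745 / 181.8 = 185.6 km

185.6 km


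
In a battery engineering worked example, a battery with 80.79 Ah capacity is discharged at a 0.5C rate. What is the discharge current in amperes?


I = C_rate * capacity = 0.5 * 80.79 = 40.395 A

40.395 A


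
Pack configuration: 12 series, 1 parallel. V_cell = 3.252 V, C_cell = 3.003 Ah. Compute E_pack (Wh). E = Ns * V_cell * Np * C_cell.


V_pack = 12 * 3.252 = 39.024 V
C_pack = 1 * 3.003 = 3.003 Ah
E = V_pack * C_pack = 39.024 * 3.003 = 117.2 Wh

117.2 Wh


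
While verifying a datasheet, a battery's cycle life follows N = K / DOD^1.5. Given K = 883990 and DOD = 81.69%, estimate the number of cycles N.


Step 1: DOD^1.5 = 81.69^1.5 = 738.33
Step 2: N = 883990 / 738.33 = 1197 cycles

1197 cycles


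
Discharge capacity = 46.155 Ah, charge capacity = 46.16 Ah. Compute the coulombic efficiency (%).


eta_c = Q_dis / Q_chg * 100 = 46.155 / 46.16 * 100 = 99.99%

99.99%


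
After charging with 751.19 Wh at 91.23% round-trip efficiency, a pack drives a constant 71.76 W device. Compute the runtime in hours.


Step 1: E_discharge = eta/100 * E_charge = 91.23/100 * 751.19 = 685.31 Wh
Step 2: t = E_discharge / P = 685.31 / 71.76 = 9.550 hr

9.550 hr


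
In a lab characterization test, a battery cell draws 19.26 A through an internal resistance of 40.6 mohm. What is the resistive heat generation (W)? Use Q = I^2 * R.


Convert: R = 40.6 mohm = 0.0406 ohm
I^2 = 370.95
Q = 370.95 * 0.0406 = 15.06 W

15.06 W


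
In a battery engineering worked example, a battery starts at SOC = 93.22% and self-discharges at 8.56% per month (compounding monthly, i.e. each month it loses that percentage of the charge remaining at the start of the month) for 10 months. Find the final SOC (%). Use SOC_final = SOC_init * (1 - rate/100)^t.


decay = (1 - 8.56/100)^10 = 0.40866
SOC_final = 93.22 * 0.40866 = 38.10%

38.10%


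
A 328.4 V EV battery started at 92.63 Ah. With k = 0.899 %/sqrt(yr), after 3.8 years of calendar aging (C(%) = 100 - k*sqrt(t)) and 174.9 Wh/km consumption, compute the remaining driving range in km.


Step 1: capacity retention = 100 - 0.899 * sqrt(3.8) = 100 - 0.899 * 1.9494 = 98.247%
Step 2: C_now = 92.63 * 98.247/100 = 91.006 Ah
Step 3: E_pack = V * C_now = 328.4 * 91.006 = 29886 Wh
Step 4: range = E_pack / consumption = 29886 / 174.9 = 170.9 km

170.9 km


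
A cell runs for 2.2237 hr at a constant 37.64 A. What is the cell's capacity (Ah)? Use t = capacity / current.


C = I * t = 37.64 * 2.2237 = 83.70 Ah

83.70 Ah


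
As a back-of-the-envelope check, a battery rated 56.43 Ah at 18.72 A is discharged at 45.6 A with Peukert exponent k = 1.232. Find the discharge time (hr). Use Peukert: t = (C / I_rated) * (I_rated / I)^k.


t_rated = C / I_rated = 56.43 / 18.72 = 3.0144 hr
(I_rated/I)^k = (0.41053)^1.232 = 0.33392
t = t_rated * (I_rated/I)^k = 3.0144 * 0.33392 = 1.007 hr

1.007 hr


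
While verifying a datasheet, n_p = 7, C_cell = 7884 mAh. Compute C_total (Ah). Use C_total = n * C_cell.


Convert: C_cell = 7884 mAh = 7.884 Ah
C_total = 7 * 7.884 = 55.188 Ah

55.188 Ah


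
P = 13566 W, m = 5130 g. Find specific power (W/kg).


Convert: m = 5130 g = 5.13 kg
SP = P / m = 13566 / 5.13 = 2644 W/kg

2644 W/kg


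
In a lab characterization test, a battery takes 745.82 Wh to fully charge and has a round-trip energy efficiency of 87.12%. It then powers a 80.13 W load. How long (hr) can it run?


Step 1: E_discharge = eta/100 * E_charge = 87.12/100 * 745.82 = 649.76 Wh
Step 2: t = E_discharge / P = 649.76 / 80.13 = 8.109 hr

8.109 hr


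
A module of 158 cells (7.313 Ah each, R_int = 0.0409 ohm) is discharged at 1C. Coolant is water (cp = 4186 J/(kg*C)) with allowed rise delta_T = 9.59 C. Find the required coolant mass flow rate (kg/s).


Step 1: I = 1 * 7.313 = 7.313 A
Step 2: Q_cell = I^2 * R = 7.313^2 * 0.0409 = 2.1873 W
Step 3: Q_total = 158 * 2.1873 = 345.59 W
Step 4: m_dot = Q_total / (cp * dT) = 345.59 / (4186 * 9.59) = 0.008609 kg/s

0.008609 kg/s


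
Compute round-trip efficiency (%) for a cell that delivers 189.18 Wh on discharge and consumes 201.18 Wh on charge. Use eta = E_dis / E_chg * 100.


eta_e = E_dis / E_chg * 100 = 189.18 / 201.18 * 100 = 94.04%

94.04%


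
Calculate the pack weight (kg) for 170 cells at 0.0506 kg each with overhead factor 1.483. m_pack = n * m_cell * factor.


Cell mass sum = 170 * 0.0506 = 8.602 kg
With overhead 1.483: m_pack = 8.602 * 1.483 = 12.76 kg

12.76 kg


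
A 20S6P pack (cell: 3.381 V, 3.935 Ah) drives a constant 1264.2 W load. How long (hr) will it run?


Step 1: E_pack = Ns * V_cell * Np * C_cell = 20 * 3.381 * 6 * 3.935 = 1596.5 Wh
Step 2: t = E_pack / P = 1596.5 / 1264.2 = 1.263 hr

1.263 hr


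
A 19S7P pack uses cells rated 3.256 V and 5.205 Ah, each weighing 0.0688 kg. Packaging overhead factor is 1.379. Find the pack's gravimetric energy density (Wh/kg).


Step 1: V_pack = 19 * 3.256 = 61.864 V
Step 2: C_pack = 7 * 5.205 = 36.435 Ah
Step 3: E_pack = V_pack * C_pack = 61.864 * 36.435 = 2254 Wh
Step 4: m_pack = 19 * 7 * 0.0688 * 1.379 = 12.618 kg
Step 5: ED = E_pack / m_pack = 2254 / 12.618 = 178.6 Wh/kg

178.6 Wh/kg


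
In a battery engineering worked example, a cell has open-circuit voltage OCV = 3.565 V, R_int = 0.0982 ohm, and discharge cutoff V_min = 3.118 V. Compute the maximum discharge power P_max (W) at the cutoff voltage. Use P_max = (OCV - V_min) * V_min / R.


dV = OCV - V_min = 0.447 V (so I_max = dV / R)
P_max = dV * V_min / R = 0.447 * 3.118 / 0.0982 = 14.19 W

14.19 W


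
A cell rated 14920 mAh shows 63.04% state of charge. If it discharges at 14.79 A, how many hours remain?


Convert: C_total = 14920 mAh = 14.92 Ah
Step 1: remaining = SOC/100 * C_total = 63.04/100 * 14.92 = 9.4056 Ah
Step 2: t = remaining / I = 9.4056 / 14.79 = 0.6359 hr

0.6359 hr


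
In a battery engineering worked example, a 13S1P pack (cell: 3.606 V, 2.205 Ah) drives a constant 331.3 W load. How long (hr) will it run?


Step 1: E_pack = Ns * V_cell * Np * C_cell = 13 * 3.606 * 1 * 2.205 = 103.37 Wh
Step 2: t = E_pack / P = 103.37 / 331.3 = 0.3120 hr

0.3120 hr


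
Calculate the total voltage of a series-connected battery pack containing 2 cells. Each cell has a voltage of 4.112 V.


With 2 cells in series at 4.112 V each, V_pack = 8.224 V

8.224 V


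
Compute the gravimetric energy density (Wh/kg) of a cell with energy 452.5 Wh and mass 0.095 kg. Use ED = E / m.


Specific energy = 452.5 Wh / 0.095 kg = 4763 Wh/kg

4763 Wh/kg


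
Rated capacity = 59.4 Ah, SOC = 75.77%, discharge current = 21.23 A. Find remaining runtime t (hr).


Step 1: remaining = SOC/100 * C_total = 75.77/100 * 59.4 = 45.007 Ah
Step 2: t = remaining / I = 45.007 / 21.23 = 2.120 hr

2.120 hr


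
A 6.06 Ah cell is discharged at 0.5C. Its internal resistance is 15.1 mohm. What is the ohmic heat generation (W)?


Convert: R = 15.1 mohm = 0.0151 ohm
Step 1: I = C_rate * capacity = 0.5 * 6.06 = 3.03 A
Step 2: Q = I^2 * R = 3.03^2 * 0.0151 = 9.1809 * 0.0151 = 0.1386 W

0.1386 W


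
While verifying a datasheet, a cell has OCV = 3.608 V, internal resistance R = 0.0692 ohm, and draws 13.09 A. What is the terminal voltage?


IR drop = 13.09 * 0.0692 = 0.90583 V
V = 3.608 - 0.90583 = 2.702 V

2.702 V


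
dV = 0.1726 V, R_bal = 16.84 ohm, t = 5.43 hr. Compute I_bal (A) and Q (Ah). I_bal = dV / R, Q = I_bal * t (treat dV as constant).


I_bal = dV / R = 0.1726 / 16.84 = 0.010249 A
Q = I_bal * t = 0.010249 * 5.43 = 0.05565 Ah

I=0.010249 A, Q=0.05565 Ah


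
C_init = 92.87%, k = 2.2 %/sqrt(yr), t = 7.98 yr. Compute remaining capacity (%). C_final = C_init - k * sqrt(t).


Step 1: sqrt(7.98 yr) = 2.8249
Step 2: drop = 2.2 * 2.8249 = 6.2148
Step 3: C_final = 92.87 - 6.2148 = 86.66%

86.66%


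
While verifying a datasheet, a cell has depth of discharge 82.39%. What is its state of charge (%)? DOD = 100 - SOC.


SOC = 100 - DOD = 100 - 82.39 = 17.61%

17.61%


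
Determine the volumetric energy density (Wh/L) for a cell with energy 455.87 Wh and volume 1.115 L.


Volumetric ED = 455.87 Wh / 1.115 L = 408.9 Wh/L

408.9 Wh/L


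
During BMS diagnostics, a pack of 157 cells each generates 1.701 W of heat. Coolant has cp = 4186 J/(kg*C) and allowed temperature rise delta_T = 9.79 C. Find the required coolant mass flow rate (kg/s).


Step 1: Total heat Q = 157 * 1.701 W = 267.06 W
Step 2: denom = cp * dT = 4186 * 9.79 = 40981
Step 3: m_dot = 267.06 / 40981 = 0.006517 kg/s

0.006517 kg/s


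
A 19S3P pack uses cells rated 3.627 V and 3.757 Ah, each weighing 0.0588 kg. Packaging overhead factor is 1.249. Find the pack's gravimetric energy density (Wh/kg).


Step 1: V_pack = 19 * 3.627 = 68.913 V
Step 2: C_pack = 3 * 3.757 = 11.271 Ah
Step 3: E_pack = V_pack * C_pack = 68.913 * 11.271 = 776.72 Wh
Step 4: m_pack = 19 * 3 * 0.0588 * 1.249 = 4.1861 kg
Step 5: ED = E_pack / m_pack = 776.72 / 4.1861 = 185.5 Wh/kg

185.5 Wh/kg


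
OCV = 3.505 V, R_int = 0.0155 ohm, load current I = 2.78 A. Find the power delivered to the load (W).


Step 1: V_terminal = OCV - I*R = 3.505 - 2.78 * 0.0155 = 3.4619 V
Step 2: P_out = V_terminal * I = 3.4619 * 2.78 = 9.624 W

9.624 W


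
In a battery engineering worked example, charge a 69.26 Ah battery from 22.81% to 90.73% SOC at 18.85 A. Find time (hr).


Step 1: dSOC = 90.73% - 22.81% = 67.92%
Step 2: delta_Ah = 69.26 * 67.92 / 100 = 47.041 Ah
Step 3: t = 47.041 / 18.85 = 2.496 hr

2.496 hr


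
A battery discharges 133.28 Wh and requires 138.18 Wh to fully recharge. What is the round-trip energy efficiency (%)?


eta_e = E_dis / E_chg * 100 = 133.28 / 138.18 * 100 = 96.45%

96.45%


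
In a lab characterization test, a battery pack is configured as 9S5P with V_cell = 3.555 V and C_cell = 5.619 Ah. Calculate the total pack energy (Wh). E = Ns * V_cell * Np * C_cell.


V_pack = 9 * 3.555 = 31.995 V
C_pack = 5 * 5.619 = 28.095 Ah
E = V_pack * C_pack = 31.995 * 28.095 = 898.9 Wh

898.9 Wh


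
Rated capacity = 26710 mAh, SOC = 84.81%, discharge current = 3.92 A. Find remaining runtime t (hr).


Convert: C_total = 26710 mAh = 26.71 Ah
Step 1: remaining = SOC/100 * C_total = 84.81/100 * 26.71 = 22.653 Ah
Step 2: t = remaining / I = 22.653 / 3.92 = 5.779 hr

5.779 hr


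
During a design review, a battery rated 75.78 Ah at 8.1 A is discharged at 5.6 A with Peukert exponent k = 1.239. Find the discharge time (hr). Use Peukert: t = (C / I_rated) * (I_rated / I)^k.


t_rated = C / I_rated = 75.78 / 8.1 = 9.3556 hr
(I_rated/I)^k = (1.4464)^1.239 = 1.5798
t = t_rated * (I_rated/I)^k = 9.3556 * 1.5798 = 14.78 hr

14.78 hr


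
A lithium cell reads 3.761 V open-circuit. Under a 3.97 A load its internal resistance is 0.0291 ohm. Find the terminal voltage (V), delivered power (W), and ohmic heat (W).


Step 1: V_terminal = OCV - I*R = 3.761 - 3.97 * 0.0291 = 3.6455 V
Step 2: P_out = V_terminal * I = 3.6455 * 3.97 = 14.47 W
Step 3: Q = I^2 * R = 3.97^2 * 0.0291 = 0.4586 W

V=3.6455 V, P=14.47 W, Q=0.4586 W
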